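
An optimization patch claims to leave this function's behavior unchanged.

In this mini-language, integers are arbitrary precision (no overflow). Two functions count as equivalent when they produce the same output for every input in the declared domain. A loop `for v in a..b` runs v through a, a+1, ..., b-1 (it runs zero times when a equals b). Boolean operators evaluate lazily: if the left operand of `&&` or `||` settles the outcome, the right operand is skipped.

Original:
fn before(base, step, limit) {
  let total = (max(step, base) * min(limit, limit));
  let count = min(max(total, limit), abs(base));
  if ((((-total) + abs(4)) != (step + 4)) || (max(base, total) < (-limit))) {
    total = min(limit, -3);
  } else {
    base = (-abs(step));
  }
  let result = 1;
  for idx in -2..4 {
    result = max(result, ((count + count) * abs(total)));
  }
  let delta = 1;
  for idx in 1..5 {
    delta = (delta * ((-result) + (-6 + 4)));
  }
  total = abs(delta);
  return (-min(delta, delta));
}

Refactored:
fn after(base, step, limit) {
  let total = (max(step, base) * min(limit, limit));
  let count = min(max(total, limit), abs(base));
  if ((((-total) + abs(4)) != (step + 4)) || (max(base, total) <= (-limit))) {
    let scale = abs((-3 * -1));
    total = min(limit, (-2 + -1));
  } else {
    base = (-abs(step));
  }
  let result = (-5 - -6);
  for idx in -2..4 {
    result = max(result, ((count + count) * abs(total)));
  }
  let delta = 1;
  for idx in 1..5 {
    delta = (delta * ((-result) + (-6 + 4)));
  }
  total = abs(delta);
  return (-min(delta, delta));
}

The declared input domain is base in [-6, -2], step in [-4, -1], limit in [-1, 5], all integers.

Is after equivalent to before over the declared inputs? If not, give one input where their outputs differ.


Try base=-6, step=-1, limit=-1.
before: total=1, then count=1, then ((((-total) + abs(4)) != (step + 4)) || (max(base, total) < (-limit))) is false, then base=-1, then result=1, then (idx=-2), then result=2, then (idx=-1), then result=2, then (idx=0), then result=2, then (idx=1), then result=2, then (idx=2), then result=2, then (idx=3), then result=2, then delta=1, then (idx=1), then delta=-4, then (idx=2), then delta=16, then (idx=3), then delta=-64, then (idx=4), then delta=256, then total=256, then returns -256
after: total=1, then count=1, then ((((-total) + abs(4)) != (step + 4)) || (max(base, total) <= (-limit))) is true, then scale=3, then total=-3, then result=1, then (idx=-2), then result=6, then (idx=-1), then result=6, then (idx=0), then result=6, then (idx=1), then result=6, then (idx=2), then result=6, then (idx=3), then result=6, then delta=1, then (idx=1), then delta=-8, then (idx=2), then delta=64, then (idx=3), then delta=-512, then (idx=4), then delta=4096, then total=4096, then returns -4096
-256 != -4096, so the rewrite changes behavior.
verdict: not equivalent; witness: base=-6, step=-1, limit=-1


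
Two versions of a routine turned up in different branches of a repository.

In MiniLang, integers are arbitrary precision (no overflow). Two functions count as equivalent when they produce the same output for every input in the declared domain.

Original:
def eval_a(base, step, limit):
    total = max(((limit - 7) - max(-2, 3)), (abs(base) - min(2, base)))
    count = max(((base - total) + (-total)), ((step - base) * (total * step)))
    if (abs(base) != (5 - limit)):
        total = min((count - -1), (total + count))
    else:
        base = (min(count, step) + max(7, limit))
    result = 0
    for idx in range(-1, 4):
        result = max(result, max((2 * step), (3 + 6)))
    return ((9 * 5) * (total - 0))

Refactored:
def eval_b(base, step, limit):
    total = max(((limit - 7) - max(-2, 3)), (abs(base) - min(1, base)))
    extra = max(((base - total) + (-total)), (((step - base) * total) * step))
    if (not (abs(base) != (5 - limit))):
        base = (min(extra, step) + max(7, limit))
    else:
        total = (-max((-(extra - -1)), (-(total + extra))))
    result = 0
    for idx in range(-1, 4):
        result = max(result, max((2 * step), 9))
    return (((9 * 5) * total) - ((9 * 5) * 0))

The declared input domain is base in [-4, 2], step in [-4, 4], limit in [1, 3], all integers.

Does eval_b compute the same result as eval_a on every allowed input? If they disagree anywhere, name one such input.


Run the pair on base=2, step=-4, limit=1.
eval_a: total := 0 | count := 2 | (abs(base) != (5 - limit)): true | total := 2 | result := 0 | iter idx=-1: | result := 9 | iter idx=0: | result := 9 | iter idx=1: | result := 9 | iter idx=2: | result := 9 | iter idx=3: | result := 9 | result 90
eval_b: total := 1 | extra := 24 | (not (abs(base) != (5 - limit))): false | total := 25 | result := 0 | iter idx=-1: | result := 9 | iter idx=0: | result := 9 | iter idx=1: | result := 9 | iter idx=2: | result := 9 | iter idx=3: | result := 9 | result 1125
90 vs 1125 — the two versions disagree here.
verdict: not equivalent; witness: base=2, step=-4, limit=1


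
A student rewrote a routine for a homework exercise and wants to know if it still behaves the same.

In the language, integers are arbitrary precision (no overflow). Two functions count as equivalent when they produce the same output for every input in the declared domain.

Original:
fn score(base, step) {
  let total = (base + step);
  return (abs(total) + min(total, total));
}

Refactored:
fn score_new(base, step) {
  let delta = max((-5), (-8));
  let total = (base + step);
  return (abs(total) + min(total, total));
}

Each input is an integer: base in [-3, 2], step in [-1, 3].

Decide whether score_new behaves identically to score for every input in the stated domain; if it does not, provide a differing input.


Behavior is preserved: although statement counts differ; also constant usage differs; also min/max/abs usage differs; also local variable names differ, the outputs never diverge.
One worked example (base=-3, step=2) — score: total = -1; return 0; score_new: delta = -5; total = -1; return 0; agreement on 0.
Checked all 30 inputs in the declared domain: the outputs agree on every one.
verdict: equivalent


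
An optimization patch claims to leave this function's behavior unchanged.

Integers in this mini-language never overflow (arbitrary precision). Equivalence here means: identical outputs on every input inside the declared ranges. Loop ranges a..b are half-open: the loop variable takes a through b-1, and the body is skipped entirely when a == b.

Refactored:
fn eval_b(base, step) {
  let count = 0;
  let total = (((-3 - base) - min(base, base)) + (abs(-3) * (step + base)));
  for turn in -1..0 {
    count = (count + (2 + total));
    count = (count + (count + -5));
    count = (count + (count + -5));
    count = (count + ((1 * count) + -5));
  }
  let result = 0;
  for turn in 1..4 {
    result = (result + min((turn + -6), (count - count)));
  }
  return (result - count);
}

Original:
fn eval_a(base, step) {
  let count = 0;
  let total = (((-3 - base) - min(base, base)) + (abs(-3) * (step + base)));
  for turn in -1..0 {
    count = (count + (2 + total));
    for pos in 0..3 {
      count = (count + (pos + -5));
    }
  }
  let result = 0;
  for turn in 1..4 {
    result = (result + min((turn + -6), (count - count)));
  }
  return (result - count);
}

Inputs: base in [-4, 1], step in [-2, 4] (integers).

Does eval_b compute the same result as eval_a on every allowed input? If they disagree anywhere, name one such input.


Consider the input base=-4, step=-2.
eval_a: count := 0 | total := -13 | iter turn=-1: | count := -11 | iter pos=0: | count := -16 | iter pos=1: | count := -20 | iter pos=2: | count := -23 | result := 0 | iter turn=1: | result := -5 | iter turn=2: | result := -9 | iter turn=3: | result := -12 | result 11
eval_b: count := 0 | total := -13 | iter turn=-1: | count := -11 | count := -27 | count := -59 | count := -123 | result := 0 | iter turn=1: | result := -5 | iter turn=2: | result := -9 | iter turn=3: | result := -12 | result 111
11 != 111, so the rewrite changes behavior.
verdict: not equivalent; witness: base=-4, step=-2


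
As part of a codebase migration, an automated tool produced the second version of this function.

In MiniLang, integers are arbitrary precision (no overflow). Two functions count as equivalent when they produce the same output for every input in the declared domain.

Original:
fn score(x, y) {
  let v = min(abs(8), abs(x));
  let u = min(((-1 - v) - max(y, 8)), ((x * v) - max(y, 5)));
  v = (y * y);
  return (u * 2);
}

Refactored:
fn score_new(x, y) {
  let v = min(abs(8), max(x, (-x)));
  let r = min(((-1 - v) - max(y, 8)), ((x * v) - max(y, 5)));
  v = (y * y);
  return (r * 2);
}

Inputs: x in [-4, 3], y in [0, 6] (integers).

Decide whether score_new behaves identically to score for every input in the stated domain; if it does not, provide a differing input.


Comparing the listings, the differences include: local variable names differ; and min/max/abs usage differs.
One worked example (x=-1, y=4) — score: v becomes 1; next u becomes -10; next v becomes 16; next final value -20; score_new: v becomes 1; next r becomes -10; next v becomes 16; next final value -20; agreement on -20.
Across all 56 domain points the two functions coincide.
verdict: equivalent


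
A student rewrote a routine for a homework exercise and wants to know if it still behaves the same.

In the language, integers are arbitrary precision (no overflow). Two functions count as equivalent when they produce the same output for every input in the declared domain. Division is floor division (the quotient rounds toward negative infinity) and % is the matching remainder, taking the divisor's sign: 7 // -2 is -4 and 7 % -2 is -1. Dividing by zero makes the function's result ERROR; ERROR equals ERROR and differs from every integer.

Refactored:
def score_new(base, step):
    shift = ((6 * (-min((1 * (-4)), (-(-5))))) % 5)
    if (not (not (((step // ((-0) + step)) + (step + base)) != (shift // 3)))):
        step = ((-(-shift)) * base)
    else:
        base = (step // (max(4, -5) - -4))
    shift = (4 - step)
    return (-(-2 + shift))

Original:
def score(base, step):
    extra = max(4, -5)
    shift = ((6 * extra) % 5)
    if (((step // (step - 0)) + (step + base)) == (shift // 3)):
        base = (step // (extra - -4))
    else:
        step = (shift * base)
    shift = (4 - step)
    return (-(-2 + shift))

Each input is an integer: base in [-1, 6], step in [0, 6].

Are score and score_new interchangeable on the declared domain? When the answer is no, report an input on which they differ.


Differences: comparison usage differs; also constant usage differs; also arithmetic usage differs; also local variable names differ; also statement counts differ; also boolean connective usage differs; also min/max/abs usage differs — yet all 56 inputs agree.
verdict: equivalent


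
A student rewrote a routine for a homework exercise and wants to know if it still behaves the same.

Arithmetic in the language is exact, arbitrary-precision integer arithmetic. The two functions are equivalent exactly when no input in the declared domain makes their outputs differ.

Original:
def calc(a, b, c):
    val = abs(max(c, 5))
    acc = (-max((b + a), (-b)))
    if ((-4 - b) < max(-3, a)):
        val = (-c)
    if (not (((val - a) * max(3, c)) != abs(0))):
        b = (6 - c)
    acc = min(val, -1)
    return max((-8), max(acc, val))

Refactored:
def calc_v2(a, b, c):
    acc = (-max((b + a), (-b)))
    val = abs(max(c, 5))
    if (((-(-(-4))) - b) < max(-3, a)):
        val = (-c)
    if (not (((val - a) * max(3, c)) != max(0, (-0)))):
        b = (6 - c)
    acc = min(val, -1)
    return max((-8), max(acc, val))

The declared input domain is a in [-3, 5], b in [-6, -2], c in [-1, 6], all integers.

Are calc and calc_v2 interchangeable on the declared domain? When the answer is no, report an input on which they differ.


The two versions differ — the changes include constant usage differs, plus min/max/abs usage differs.
Tracing a=4, b=-5, c=6: calc: val becomes 6; next acc becomes -5; next ((-4 - b) < max(-3, a)) evaluates to true; next val becomes -6; next (not (((val - a) * max(3, c)) != abs(0))) evaluates to false; next acc becomes -6; next final value -6 | calc_v2: acc becomes -5; next val becomes 6; next (((-(-(-4))) - b) < max(-3, a)) evaluates to true; next val becomes -6; next (not (((val - a) * max(3, c)) != max(0, (-0)))) evaluates to false; next acc becomes -6; next final value -6 — matching result -6.
Across all 360 domain points the two functions coincide.
verdict: equivalent


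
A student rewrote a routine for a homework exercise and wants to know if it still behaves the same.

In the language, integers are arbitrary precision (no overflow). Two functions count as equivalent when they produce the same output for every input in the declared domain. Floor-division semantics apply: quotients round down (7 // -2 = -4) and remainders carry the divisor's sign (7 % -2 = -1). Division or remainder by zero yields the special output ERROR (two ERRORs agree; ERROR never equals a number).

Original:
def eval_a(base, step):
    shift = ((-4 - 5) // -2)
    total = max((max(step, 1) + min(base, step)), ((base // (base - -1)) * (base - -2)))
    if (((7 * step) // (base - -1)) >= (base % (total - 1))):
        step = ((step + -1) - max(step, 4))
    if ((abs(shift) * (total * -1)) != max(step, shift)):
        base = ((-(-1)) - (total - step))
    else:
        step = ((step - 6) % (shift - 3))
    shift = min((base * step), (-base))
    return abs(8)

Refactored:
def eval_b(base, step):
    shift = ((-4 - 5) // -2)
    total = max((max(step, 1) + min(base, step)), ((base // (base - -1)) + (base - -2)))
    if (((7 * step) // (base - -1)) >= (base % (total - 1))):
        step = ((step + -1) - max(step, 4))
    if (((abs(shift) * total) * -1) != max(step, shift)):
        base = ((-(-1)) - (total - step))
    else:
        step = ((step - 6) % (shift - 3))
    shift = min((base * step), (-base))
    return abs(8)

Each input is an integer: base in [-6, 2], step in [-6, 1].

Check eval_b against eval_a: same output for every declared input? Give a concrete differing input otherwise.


These are not equivalent — on base=0, step=0 the outputs split (ERROR vs 8).
eval_a: shift = 4; total = 1; division by zero -> ERROR
eval_b: shift = 4; total = 2; (((7 * step) // (base - -1)) >= (base % (total - 1))) -> true; step = -5; (((abs(shift) * total) * -1) != max(step, shift)) -> true; base = -6; shift = 6; return 8
verdict: not equivalent; witness: base=0, step=0


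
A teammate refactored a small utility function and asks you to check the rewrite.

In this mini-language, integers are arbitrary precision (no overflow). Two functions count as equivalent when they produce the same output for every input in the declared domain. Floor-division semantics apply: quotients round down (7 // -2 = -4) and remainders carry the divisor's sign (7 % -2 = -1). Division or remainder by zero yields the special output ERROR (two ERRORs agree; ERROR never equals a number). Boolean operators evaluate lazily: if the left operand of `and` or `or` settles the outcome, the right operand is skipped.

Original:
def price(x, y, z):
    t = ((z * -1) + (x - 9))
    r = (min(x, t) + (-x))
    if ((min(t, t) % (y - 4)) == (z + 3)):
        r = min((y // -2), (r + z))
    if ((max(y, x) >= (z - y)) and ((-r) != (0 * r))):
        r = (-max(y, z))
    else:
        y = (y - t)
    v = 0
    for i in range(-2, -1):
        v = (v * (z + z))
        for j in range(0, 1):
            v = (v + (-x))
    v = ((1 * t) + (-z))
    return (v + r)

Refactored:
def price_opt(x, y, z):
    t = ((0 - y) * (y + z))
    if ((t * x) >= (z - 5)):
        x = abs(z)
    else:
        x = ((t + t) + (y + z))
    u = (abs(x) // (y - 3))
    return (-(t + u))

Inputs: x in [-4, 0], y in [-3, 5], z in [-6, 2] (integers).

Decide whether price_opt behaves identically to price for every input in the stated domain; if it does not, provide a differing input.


These are not equivalent — on x=-4, y=-3, z=-6 the outputs split (2 vs 28).
price: t=-7, then r=-3, then ((min(t, t) % (y - 4)) == (z + 3)) is false, then ((max(y, x) >= (z - y)) and ((-r) != (0 * r))) is true, then r=3, then v=0, then (i=-2), then v=0, then (j=0), then v=4, then v=-1, then returns 2
price_opt: t=-27, then ((t * x) >= (z - 5)) is true, then x=6, then u=-1, then returns 28
verdict: not equivalent; witness: x=-4, y=-3, z=-6


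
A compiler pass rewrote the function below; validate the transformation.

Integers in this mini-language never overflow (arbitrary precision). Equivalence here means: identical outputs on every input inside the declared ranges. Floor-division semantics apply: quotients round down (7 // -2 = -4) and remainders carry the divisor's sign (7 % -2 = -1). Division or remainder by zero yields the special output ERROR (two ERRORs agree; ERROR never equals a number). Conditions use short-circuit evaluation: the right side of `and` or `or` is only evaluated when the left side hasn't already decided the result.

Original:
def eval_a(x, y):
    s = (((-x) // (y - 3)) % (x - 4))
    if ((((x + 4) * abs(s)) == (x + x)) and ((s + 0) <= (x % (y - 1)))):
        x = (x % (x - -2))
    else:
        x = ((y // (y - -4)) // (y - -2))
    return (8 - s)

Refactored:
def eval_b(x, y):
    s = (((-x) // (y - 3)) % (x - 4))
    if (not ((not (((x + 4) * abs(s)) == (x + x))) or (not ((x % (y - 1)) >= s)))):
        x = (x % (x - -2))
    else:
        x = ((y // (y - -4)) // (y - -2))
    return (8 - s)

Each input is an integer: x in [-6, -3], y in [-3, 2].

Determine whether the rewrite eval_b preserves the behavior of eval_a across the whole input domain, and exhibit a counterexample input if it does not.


Although constant usage differs; boolean connective usage differs; comparison usage differs; arithmetic usage differs, 24/24 inputs agree.
verdict: equivalent


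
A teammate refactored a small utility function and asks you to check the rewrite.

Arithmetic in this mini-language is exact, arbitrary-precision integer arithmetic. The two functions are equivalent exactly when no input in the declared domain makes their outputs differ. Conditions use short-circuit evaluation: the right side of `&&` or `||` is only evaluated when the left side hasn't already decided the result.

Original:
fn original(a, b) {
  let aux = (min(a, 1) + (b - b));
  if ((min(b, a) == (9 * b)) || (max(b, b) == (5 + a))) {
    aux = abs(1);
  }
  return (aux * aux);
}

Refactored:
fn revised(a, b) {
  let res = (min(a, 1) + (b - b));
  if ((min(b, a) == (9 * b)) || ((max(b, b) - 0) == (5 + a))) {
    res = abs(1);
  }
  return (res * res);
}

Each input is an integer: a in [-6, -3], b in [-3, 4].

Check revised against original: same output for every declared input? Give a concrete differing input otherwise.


This is a faithful refactor — local variable names differ, plus constant usage differs, plus arithmetic usage differs, but the computed results match everywhere.
Spot check at a=-3, b=3 — original: aux = -3; ((min(b, a) == (9 * b)) || (max(b, b) == (5 + a))) -> false; return 9. revised: res = -3; ((min(b, a) == (9 * b)) || ((max(b, b) - 0) == (5 + a))) -> false; return 9. Both give 9.
Across all 32 domain points the two functions coincide.
verdict: equivalent


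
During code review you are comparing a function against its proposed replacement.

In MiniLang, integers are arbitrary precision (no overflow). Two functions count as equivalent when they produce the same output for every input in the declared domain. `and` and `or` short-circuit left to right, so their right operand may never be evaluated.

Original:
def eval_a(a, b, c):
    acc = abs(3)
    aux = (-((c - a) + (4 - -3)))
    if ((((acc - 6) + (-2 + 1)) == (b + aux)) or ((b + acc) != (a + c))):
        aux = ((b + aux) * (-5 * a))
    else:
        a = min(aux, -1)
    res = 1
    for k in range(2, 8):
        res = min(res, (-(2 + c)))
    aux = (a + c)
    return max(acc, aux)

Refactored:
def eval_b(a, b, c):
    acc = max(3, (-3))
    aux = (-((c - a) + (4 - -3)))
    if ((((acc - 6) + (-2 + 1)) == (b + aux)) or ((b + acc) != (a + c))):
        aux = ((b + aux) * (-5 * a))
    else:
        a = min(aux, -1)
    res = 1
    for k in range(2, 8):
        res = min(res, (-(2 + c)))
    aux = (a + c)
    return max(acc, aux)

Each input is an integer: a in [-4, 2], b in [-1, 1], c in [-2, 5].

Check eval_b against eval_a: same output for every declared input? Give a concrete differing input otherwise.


Reading the diff, among the changes: min/max/abs usage differs, constant usage differs.
Tracing a=1, b=1, c=4: eval_a: acc = 3; aux = -10; ((((acc - 6) + (-2 + 1)) == (b + aux)) or ((b + acc) != (a + c))) -> true; aux = 45; res = 1; [k=2]; res = -6; [k=3]; res = -6; [k=4]; res = -6; [k=5]; res = -6; [k=6]; res = -6; [k=7]; res = -6; aux = 5; return 5 | eval_b: acc = 3; aux = -10; ((((acc - 6) + (-2 + 1)) == (b + aux)) or ((b + acc) != (a + c))) -> true; aux = 45; res = 1; [k=2]; res = -6; [k=3]; res = -6; [k=4]; res = -6; [k=5]; res = -6; [k=6]; res = -6; [k=7]; res = -6; aux = 5; return 5 — matching result 5.
An exhaustive pass over the 168 declared inputs shows identical outputs.
verdict: equivalent


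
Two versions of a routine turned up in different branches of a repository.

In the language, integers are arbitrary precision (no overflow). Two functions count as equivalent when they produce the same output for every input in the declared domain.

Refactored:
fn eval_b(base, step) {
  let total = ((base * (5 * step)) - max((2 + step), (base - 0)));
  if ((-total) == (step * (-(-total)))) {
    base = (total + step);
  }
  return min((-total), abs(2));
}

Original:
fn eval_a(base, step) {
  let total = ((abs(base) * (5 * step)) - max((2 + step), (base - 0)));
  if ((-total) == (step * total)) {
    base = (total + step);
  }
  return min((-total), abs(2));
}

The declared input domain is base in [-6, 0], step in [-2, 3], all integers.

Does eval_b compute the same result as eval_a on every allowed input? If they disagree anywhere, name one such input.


Consider the input base=-6, step=-2.
eval_a: total=-60, then ((-total) == (step * total)) is false, then returns 2
eval_b: total=60, then ((-total) == (step * (-(-total)))) is false, then returns -60
2 vs -60 — the two versions disagree here.
verdict: not equivalent; witness: base=-6, step=-2


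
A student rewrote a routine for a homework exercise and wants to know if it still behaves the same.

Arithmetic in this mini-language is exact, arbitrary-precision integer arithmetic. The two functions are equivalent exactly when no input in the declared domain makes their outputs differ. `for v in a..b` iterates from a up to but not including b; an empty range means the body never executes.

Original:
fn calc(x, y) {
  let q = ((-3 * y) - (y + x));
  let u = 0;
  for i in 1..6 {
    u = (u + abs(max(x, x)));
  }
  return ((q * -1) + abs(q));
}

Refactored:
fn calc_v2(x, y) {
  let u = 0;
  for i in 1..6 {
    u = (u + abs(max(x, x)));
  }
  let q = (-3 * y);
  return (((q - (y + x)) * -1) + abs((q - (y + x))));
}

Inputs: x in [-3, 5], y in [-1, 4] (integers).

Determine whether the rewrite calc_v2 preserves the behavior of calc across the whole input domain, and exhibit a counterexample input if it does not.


Reading the diff, among the changes: arithmetic usage differs.
Tracing x=3, y=-1: calc: q = 1; u = 0; [i=1]; u = 3; [i=2]; u = 6; [i=3]; u = 9; [i=4]; u = 12; [i=5]; u = 15; return 0 | calc_v2: u = 0; [i=1]; u = 3; [i=2]; u = 6; [i=3]; u = 9; [i=4]; u = 12; [i=5]; u = 15; q = 3; return 0 — matching result 0.
An exhaustive pass over the 54 declared inputs shows identical outputs.
verdict: equivalent


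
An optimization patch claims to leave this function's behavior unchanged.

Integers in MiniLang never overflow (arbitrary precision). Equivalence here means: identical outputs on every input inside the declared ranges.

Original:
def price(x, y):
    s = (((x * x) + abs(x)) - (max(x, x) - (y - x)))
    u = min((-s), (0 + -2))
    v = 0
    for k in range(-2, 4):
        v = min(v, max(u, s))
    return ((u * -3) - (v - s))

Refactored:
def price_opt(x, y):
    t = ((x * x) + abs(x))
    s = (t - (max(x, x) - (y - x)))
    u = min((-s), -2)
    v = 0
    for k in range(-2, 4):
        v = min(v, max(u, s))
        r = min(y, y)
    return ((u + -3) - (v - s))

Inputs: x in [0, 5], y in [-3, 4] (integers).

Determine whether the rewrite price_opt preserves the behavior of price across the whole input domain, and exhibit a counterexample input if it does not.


On input x=0, y=-3, price returns 5 while price_opt returns -6.
verdict: not equivalent; witness: x=0, y=-3


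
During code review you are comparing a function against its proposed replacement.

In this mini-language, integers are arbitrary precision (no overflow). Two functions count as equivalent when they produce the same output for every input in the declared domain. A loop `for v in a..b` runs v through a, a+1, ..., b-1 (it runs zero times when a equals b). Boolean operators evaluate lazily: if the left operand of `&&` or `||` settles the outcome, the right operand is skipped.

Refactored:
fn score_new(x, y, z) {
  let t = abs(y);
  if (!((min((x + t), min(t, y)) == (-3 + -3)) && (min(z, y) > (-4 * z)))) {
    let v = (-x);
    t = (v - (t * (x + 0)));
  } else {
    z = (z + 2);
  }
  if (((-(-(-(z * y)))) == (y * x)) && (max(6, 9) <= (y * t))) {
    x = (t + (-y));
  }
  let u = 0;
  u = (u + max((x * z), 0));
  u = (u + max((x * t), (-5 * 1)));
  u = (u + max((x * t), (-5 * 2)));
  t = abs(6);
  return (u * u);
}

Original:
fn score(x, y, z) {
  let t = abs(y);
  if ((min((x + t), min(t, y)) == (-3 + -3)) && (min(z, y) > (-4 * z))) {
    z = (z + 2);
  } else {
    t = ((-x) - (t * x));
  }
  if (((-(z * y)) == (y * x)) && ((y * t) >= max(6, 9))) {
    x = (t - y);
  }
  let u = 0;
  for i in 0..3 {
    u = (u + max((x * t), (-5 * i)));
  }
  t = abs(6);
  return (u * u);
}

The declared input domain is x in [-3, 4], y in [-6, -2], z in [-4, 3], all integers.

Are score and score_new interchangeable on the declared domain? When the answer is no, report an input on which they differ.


These are not equivalent — on x=-3, y=-6, z=-4 the outputs split (225 vs 9).
score: t becomes 6; next ((min((x + t), min(t, y)) == (-3 + -3)) && (min(z, y) > (-4 * z))) evaluates to false; next t becomes 21; next (((-(z * y)) == (y * x)) && ((y * t) >= max(6, 9))) evaluates to false; next u becomes 0; next at i=0:; next u becomes 0; next at i=1:; next u becomes -5; next at i=2:; next u becomes -15; next t becomes 6; next final value 225
score_new: t becomes 6; next (!((min((x + t), min(t, y)) == (-3 + -3)) && (min(z, y) > (-4 * z)))) evaluates to true; next v becomes 3; next t becomes 21; next (((-(-(-(z * y)))) == (y * x)) && (max(6, 9) <= (y * t))) evaluates to false; next u becomes 0; next u becomes 12; next u becomes 7; next u becomes -3; next t becomes 6; next final value 9
verdict: not equivalent; witness: x=-3, y=-6, z=-4


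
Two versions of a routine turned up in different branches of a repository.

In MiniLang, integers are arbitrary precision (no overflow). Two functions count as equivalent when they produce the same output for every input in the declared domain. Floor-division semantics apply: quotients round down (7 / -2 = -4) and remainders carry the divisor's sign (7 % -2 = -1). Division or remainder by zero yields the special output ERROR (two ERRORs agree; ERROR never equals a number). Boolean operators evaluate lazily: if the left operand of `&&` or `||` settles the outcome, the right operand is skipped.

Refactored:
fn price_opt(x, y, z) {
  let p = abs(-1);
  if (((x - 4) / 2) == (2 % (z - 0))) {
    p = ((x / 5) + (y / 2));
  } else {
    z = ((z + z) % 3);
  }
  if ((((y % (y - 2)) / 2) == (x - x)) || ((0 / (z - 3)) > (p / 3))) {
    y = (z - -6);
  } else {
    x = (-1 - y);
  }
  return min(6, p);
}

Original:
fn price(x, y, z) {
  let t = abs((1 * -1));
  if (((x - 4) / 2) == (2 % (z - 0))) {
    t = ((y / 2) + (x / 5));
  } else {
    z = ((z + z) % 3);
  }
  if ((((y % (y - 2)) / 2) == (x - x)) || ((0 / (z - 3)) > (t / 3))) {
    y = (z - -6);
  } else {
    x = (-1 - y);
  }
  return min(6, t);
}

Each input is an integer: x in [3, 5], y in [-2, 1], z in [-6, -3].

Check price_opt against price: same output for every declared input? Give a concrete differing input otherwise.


Equivalent — the differences include constant usage differs; local variable names differ; arithmetic usage differs, yet no declared input distinguishes the two.
Spot check at x=5, y=-1, z=-5 — price: t becomes 1; next (((x - 4) / 2) == (2 % (z - 0))) evaluates to false; next z becomes 2; next ((((y % (y - 2)) / 2) == (x - x)) || ((0 / (z - 3)) > (t / 3))) evaluates to false; next x becomes 0; next final value 1. price_opt: p becomes 1; next (((x - 4) / 2) == (2 % (z - 0))) evaluates to false; next z becomes 2; next ((((y % (y - 2)) / 2) == (x - x)) || ((0 / (z - 3)) > (p / 3))) evaluates to false; next x becomes 0; next final value 1. Both give 1.
Checked all 48 inputs in the declared domain: the outputs agree on every one.
verdict: equivalent


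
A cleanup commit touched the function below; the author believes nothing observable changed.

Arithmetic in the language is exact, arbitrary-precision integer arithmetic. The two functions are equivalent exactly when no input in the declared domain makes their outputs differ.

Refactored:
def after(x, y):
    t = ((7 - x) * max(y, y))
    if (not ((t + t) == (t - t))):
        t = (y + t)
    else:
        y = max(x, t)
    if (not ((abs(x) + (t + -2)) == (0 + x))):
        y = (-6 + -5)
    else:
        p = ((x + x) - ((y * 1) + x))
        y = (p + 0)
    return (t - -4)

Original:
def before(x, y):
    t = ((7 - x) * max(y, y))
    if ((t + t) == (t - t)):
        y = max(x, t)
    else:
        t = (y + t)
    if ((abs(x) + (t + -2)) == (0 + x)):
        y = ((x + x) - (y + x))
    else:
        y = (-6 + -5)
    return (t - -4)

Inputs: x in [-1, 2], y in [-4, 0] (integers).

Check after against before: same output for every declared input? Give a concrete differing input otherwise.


The two versions differ — the changes include statement counts differ, plus boolean connective usage differs, plus arithmetic usage differs, plus constant usage differs, plus local variable names differ.
Spot check at x=0, y=-2 — before: t becomes -14; next ((t + t) == (t - t)) evaluates to false; next t becomes -16; next ((abs(x) + (t + -2)) == (0 + x)) evaluates to false; next y becomes -11; next final value -12. after: t becomes -14; next (not ((t + t) == (t - t))) evaluates to true; next t becomes -16; next (not ((abs(x) + (t + -2)) == (0 + x))) evaluates to true; next y becomes -11; next final value -12. Both give -12.
Every one of the 20 inputs gives matching results.
verdict: equivalent


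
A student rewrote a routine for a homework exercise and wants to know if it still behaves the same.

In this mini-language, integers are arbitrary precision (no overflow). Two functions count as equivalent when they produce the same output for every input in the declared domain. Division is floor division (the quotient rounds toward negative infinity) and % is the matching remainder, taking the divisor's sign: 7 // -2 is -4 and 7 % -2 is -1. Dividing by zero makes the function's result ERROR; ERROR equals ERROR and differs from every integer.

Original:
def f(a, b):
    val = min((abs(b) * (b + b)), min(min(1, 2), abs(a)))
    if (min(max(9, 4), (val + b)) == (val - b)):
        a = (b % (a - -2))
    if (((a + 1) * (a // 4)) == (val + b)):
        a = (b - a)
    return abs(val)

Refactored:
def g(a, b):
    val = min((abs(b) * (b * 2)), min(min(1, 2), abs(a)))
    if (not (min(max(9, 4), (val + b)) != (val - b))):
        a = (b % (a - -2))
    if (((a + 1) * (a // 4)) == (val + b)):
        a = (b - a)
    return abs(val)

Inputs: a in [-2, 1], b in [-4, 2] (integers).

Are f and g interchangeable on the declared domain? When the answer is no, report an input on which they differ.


Behavior is preserved: although constant usage differs; comparison usage differs; boolean connective usage differs; arithmetic usage differs, the outputs never diverge.
Spot check at a=0, b=-4 — f: val=-32, then (min(max(9, 4), (val + b)) == (val - b)) is false, then (((a + 1) * (a // 4)) == (val + b)) is false, then returns 32. g: val=-32, then (not (min(max(9, 4), (val + b)) != (val - b))) is false, then (((a + 1) * (a // 4)) == (val + b)) is false, then returns 32. Both give 32.
Every one of the 28 inputs gives matching results.
verdict: equivalent


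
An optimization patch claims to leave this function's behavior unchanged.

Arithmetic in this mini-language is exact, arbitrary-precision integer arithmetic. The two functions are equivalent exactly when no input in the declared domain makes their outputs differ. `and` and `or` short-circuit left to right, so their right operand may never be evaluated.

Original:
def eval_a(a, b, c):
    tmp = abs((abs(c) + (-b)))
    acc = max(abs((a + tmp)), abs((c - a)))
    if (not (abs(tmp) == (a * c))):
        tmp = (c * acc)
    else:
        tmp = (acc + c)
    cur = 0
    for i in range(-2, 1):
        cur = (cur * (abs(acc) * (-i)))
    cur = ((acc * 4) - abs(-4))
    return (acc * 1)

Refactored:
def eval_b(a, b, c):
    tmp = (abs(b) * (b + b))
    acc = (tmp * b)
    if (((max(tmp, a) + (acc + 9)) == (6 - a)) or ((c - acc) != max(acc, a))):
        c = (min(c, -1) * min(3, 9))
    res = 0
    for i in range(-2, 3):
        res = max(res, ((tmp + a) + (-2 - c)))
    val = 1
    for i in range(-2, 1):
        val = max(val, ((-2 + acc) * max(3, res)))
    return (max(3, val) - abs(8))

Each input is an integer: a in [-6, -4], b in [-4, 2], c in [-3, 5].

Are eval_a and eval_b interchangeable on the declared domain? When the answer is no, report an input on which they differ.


Run the pair on a=-6, b=-4, c=-3.
eval_a: tmp=7, then acc=3, then (not (abs(tmp) == (a * c))) is true, then tmp=-9, then cur=0, then (i=-2), then cur=0, then (i=-1), then cur=0, then (i=0), then cur=0, then cur=8, then returns 3
eval_b: tmp=-32, then acc=128, then (((max(tmp, a) + (acc + 9)) == (6 - a)) or ((c - acc) != max(acc, a))) is true, then c=-9, then res=0, then (i=-2), then res=0, then (i=-1), then res=0, then (i=0), then res=0, then (i=1), then res=0, then (i=2), then res=0, then val=1, then (i=-2), then val=378, then (i=-1), then val=378, then (i=0), then val=378, then returns 370
3 vs 370 — the two versions disagree here.
verdict: not equivalent; witness: a=-6, b=-4, c=-3


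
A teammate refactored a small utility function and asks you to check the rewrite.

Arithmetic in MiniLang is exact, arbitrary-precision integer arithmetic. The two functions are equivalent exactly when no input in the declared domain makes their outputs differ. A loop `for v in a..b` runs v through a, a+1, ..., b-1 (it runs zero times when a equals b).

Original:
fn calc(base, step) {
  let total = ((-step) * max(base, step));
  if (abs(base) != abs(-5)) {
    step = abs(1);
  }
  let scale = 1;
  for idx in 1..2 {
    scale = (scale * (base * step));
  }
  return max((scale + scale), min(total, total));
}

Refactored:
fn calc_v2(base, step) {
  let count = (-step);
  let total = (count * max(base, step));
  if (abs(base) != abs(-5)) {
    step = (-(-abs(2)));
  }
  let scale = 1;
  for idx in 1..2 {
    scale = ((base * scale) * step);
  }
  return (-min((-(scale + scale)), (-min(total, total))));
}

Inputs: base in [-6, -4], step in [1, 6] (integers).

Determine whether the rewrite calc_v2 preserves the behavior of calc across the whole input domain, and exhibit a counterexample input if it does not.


These are not equivalent — on base=-6, step=4 the outputs split (-12 vs -16).
calc: total becomes -16; next (abs(base) != abs(-5)) evaluates to true; next step becomes 1; next scale becomes 1; next at idx=1:; next scale becomes -6; next final value -12
calc_v2: count becomes -4; next total becomes -16; next (abs(base) != abs(-5)) evaluates to true; next step becomes 2; next scale becomes 1; next at idx=1:; next scale becomes -12; next final value -16
verdict: not equivalent; witness: base=-6, step=4


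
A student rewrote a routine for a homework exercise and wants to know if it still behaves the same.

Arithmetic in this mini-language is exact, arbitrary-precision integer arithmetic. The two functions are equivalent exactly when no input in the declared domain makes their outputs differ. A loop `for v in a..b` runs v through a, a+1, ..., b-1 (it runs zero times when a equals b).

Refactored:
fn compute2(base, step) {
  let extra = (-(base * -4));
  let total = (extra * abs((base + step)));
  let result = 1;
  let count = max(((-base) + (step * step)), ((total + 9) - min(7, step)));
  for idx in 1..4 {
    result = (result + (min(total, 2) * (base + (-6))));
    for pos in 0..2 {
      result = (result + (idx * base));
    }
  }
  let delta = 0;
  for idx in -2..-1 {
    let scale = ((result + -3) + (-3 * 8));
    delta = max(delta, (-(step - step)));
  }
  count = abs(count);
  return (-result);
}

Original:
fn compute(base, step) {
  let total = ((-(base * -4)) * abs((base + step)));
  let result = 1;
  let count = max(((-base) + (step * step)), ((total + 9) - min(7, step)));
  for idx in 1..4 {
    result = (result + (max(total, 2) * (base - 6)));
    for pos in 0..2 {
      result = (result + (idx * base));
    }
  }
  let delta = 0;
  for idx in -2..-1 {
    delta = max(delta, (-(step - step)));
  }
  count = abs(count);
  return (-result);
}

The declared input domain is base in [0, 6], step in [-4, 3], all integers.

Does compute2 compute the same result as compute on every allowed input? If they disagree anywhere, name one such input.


Try base=0, step=-4.
compute: total becomes 0; next result becomes 1; next count becomes 16; next at idx=1:; next result becomes -11; next at pos=0:; next result becomes -11; next at pos=1:; next result becomes -11; next at idx=2:; next result becomes -23; next at pos=0:; next result becomes -23; next at pos=1:; next result becomes -23; next at idx=3:; next result becomes -35; next at pos=0:; next result becomes -35; next at pos=1:; next result becomes -35; next delta becomes 0; next at idx=-2:; next delta becomes 0; next count becomes 16; next final value 35
compute2: extra becomes 0; next total becomes 0; next result becomes 1; next count becomes 16; next at idx=1:; next result becomes 1; next at pos=0:; next result becomes 1; next at pos=1:; next result becomes 1; next at idx=2:; next result becomes 1; next at pos=0:; next result becomes 1; next at pos=1:; next result becomes 1; next at idx=3:; next result becomes 1; next at pos=0:; next result becomes 1; next at pos=1:; next result becomes 1; next delta becomes 0; next at idx=-2:; next scale becomes -26; next delta becomes 0; next count becomes 16; next final value -1
35 vs -1 — the two versions disagree here.
verdict: not equivalent; witness: base=0, step=-4


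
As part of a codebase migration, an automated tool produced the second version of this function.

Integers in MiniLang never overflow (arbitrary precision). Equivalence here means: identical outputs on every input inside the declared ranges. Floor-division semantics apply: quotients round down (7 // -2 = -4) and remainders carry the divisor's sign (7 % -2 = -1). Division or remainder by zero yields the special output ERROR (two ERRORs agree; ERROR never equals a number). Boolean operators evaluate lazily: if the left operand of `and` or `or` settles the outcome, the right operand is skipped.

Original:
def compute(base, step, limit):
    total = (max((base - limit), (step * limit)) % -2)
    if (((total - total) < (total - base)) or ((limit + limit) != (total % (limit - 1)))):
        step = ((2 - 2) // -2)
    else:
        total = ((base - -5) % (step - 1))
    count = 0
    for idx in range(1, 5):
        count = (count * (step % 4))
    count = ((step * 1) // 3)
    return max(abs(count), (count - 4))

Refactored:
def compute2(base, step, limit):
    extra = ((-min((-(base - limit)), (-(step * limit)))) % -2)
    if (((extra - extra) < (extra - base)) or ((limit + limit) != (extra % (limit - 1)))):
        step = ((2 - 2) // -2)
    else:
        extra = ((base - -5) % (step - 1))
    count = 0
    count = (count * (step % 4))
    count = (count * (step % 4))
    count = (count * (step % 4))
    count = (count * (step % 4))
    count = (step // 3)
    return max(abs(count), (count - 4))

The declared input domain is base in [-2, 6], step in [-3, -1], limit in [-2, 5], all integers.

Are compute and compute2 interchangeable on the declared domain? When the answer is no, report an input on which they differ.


The two are interchangeable: statement counts differ; also constant usage differs; also local variable names differ; also arithmetic usage differs; also min/max/abs usage differs; also loop structure differs, and every declared input agrees.
One worked example (base=5, step=-3, limit=-2) — compute: total := -1 | (((total - total) < (total - base)) or ((limit + limit) != (total % (limit - 1)))): true | step := 0 | count := 0 | iter idx=1: | count := 0 | iter idx=2: | count := 0 | iter idx=3: | count := 0 | iter idx=4: | count := 0 | count := 0 | result 0; compute2: extra := -1 | (((extra - extra) < (extra - base)) or ((limit + limit) != (extra % (limit - 1)))): true | step := 0 | count := 0 | count := 0 | count := 0 | count := 0 | count := 0 | count := 0 | result 0; agreement on 0.
Sweeping the whole domain (216 inputs) finds no disagreement.
verdict: equivalent
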